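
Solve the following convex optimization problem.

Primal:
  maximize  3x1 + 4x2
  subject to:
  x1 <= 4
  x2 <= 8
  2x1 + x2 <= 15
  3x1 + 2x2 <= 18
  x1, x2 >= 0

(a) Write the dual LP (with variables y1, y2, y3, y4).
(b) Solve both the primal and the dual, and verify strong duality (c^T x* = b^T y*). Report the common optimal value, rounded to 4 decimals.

The standard primal-dual pair for 'max c^T x s.t. A x <= b, x >= 0' is:
  Dual:  min b^T y  s.t.  A^T y >= c,  y >= 0.

So the dual LP is:
  minimize  4y1 + 8y2 + 15y3 + 18y4
  subject to:
    y1 + 2y3 + 3y4 >= 3
    y2 + y3 + 2y4 >= 4
    y1, y2, y3, y4 >= 0

Solving the primal: x* = (0.6667, 8).
  primal value c^T x* = 34.
Solving the dual: y* = (0, 2, 0, 1).
  dual value b^T y* = 34.
Strong duality: c^T x* = b^T y*. Confirmed.

34


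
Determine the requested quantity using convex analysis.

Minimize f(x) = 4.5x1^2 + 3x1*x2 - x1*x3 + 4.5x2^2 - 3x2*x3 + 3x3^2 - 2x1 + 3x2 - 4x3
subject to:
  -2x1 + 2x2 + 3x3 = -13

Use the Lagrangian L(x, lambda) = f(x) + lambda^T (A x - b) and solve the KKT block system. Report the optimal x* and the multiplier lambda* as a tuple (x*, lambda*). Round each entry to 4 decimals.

Form the Lagrangian:
  L(x, lambda) = (1/2) x^T Q x + c^T x + lambda^T (A x - b)
Stationarity (grad_x L = 0): Q x + c + A^T lambda = 0.
Primal feasibility: A x = b.

This gives the KKT block system:
  [ Q   A^T ] [ x     ]   [-c ]
  [ A    0  ] [ lambda ] = [ b ]

Solving the linear system:
  x*      = (1.4965, -2.2023, -1.8674)
  lambda* = (3.3646)
  f(x*)   = 20.8049

x* = (1.4965, -2.2023, -1.8674), lambda* = (3.3646)


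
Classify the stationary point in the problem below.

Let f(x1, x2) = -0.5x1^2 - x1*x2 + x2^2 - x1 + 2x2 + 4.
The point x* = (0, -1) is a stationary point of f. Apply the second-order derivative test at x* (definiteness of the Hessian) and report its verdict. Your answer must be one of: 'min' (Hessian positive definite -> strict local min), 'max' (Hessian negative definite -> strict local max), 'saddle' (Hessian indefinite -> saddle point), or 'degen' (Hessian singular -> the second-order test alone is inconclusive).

Compute the Hessian H = grad^2 f:
  H = [[-1, -1], [-1, 2]]
Verify stationarity: grad f(x*) = H x* + g = (0, 0).
Eigenvalues of H: -1.3028, 2.3028.
Eigenvalues have mixed signs, so H is indefinite -> x* is a saddle point.

saddle


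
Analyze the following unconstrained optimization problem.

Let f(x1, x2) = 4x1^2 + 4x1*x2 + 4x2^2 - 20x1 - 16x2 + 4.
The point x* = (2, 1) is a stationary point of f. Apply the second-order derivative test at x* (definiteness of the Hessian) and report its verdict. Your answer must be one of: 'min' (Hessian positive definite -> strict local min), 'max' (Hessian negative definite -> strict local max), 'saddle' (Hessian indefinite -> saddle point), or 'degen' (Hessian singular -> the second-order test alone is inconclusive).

Compute the Hessian H = grad^2 f:
  H = [[8, 4], [4, 8]]
Verify stationarity: grad f(x*) = H x* + g = (0, 0).
Eigenvalues of H: 4, 12.
Both eigenvalues > 0, so H is positive definite -> x* is a strict local min.

min


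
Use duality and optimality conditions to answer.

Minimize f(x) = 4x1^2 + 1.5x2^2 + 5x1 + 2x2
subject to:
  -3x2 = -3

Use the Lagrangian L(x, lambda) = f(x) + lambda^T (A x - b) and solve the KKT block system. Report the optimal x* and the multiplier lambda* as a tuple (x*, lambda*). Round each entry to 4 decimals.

Form the Lagrangian:
  L(x, lambda) = (1/2) x^T Q x + c^T x + lambda^T (A x - b)
Stationarity (grad_x L = 0): Q x + c + A^T lambda = 0.
Primal feasibility: A x = b.

This gives the KKT block system:
  [ Q   A^T ] [ x     ]   [-c ]
  [ A    0  ] [ lambda ] = [ b ]

Solving the linear system:
  x*      = (-0.625, 1)
  lambda* = (1.6667)
  f(x*)   = 1.9375

x* = (-0.625, 1), lambda* = (1.6667)


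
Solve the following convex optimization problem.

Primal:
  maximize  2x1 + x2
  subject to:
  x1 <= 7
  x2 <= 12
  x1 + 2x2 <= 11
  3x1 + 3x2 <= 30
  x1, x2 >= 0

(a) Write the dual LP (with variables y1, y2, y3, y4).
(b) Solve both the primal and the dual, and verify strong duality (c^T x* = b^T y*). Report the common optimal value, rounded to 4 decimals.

The standard primal-dual pair for 'max c^T x s.t. A x <= b, x >= 0' is:
  Dual:  min b^T y  s.t.  A^T y >= c,  y >= 0.

So the dual LP is:
  minimize  7y1 + 12y2 + 11y3 + 30y4
  subject to:
    y1 + y3 + 3y4 >= 2
    y2 + 2y3 + 3y4 >= 1
    y1, y2, y3, y4 >= 0

Solving the primal: x* = (7, 2).
  primal value c^T x* = 16.
Solving the dual: y* = (1.5, 0, 0.5, 0).
  dual value b^T y* = 16.
Strong duality: c^T x* = b^T y*. Confirmed.

16


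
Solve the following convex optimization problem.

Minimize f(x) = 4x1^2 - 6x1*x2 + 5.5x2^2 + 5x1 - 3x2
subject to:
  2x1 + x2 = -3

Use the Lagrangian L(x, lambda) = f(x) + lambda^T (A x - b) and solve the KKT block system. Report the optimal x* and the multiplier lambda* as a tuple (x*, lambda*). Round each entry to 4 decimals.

Form the Lagrangian:
  L(x, lambda) = (1/2) x^T Q x + c^T x + lambda^T (A x - b)
Stationarity (grad_x L = 0): Q x + c + A^T lambda = 0.
Primal feasibility: A x = b.

This gives the KKT block system:
  [ Q   A^T ] [ x     ]   [-c ]
  [ A    0  ] [ lambda ] = [ b ]

Solving the linear system:
  x*      = (-1.25, -0.5)
  lambda* = (1)
  f(x*)   = -0.875

x* = (-1.25, -0.5), lambda* = (1)


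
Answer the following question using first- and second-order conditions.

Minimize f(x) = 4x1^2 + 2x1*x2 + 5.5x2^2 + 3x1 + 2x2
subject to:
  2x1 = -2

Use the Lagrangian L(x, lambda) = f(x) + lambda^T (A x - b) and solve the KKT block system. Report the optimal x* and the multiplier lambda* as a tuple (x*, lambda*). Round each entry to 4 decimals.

Form the Lagrangian:
  L(x, lambda) = (1/2) x^T Q x + c^T x + lambda^T (A x - b)
Stationarity (grad_x L = 0): Q x + c + A^T lambda = 0.
Primal feasibility: A x = b.

This gives the KKT block system:
  [ Q   A^T ] [ x     ]   [-c ]
  [ A    0  ] [ lambda ] = [ b ]

Solving the linear system:
  x*      = (-1, 0)
  lambda* = (2.5)
  f(x*)   = 1

x* = (-1, 0), lambda* = (2.5)


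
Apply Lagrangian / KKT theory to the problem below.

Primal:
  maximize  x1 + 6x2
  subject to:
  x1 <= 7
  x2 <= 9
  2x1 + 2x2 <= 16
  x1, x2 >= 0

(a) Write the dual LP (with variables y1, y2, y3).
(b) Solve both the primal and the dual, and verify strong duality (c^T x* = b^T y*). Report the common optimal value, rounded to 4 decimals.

The standard primal-dual pair for 'max c^T x s.t. A x <= b, x >= 0' is:
  Dual:  min b^T y  s.t.  A^T y >= c,  y >= 0.

So the dual LP is:
  minimize  7y1 + 9y2 + 16y3
  subject to:
    y1 + 2y3 >= 1
    y2 + 2y3 >= 6
    y1, y2, y3 >= 0

Solving the primal: x* = (0, 8).
  primal value c^T x* = 48.
Solving the dual: y* = (0, 0, 3).
  dual value b^T y* = 48.
Strong duality: c^T x* = b^T y*. Confirmed.

48


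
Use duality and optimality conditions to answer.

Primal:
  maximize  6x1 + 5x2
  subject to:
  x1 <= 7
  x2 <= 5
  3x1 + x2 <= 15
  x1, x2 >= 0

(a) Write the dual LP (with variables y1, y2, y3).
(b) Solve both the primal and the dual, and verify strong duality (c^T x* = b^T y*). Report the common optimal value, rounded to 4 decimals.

The standard primal-dual pair for 'max c^T x s.t. A x <= b, x >= 0' is:
  Dual:  min b^T y  s.t.  A^T y >= c,  y >= 0.

So the dual LP is:
  minimize  7y1 + 5y2 + 15y3
  subject to:
    y1 + 3y3 >= 6
    y2 + y3 >= 5
    y1, y2, y3 >= 0

Solving the primal: x* = (3.3333, 5).
  primal value c^T x* = 45.
Solving the dual: y* = (0, 3, 2).
  dual value b^T y* = 45.
Strong duality: c^T x* = b^T y*. Confirmed.

45


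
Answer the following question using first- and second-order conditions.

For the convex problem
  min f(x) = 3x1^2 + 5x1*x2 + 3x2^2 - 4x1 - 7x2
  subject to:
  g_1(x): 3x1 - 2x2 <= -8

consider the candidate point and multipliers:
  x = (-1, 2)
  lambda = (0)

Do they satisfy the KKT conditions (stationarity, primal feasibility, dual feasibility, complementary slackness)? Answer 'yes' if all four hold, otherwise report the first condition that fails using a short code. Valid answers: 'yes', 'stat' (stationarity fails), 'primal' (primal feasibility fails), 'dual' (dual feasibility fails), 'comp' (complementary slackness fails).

Gradient of f: grad f(x) = Q x + c = (0, 0)
Constraint values g_i(x) = a_i^T x - b_i:
  g_1((-1, 2)) = 1
Stationarity residual: grad f(x) + sum_i lambda_i a_i = (0, 0)
  -> stationarity OK
Primal feasibility (all g_i <= 0): FAILS
Dual feasibility (all lambda_i >= 0): OK
Complementary slackness (lambda_i * g_i(x) = 0 for all i): OK

Verdict: the first failing condition is primal_feasibility -> primal.

primal


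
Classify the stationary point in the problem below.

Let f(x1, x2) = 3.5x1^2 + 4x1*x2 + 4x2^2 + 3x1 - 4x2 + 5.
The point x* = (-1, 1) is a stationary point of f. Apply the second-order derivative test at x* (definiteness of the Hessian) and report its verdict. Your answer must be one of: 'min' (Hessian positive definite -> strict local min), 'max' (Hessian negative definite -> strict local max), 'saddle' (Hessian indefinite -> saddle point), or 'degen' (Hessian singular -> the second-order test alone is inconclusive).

Compute the Hessian H = grad^2 f:
  H = [[7, 4], [4, 8]]
Verify stationarity: grad f(x*) = H x* + g = (0, 0).
Eigenvalues of H: 3.4689, 11.5311.
Both eigenvalues > 0, so H is positive definite -> x* is a strict local min.

min


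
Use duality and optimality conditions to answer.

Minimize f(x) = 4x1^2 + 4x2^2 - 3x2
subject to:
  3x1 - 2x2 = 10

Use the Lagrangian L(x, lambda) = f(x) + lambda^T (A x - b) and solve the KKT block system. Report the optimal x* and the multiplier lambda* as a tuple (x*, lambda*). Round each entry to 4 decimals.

Form the Lagrangian:
  L(x, lambda) = (1/2) x^T Q x + c^T x + lambda^T (A x - b)
Stationarity (grad_x L = 0): Q x + c + A^T lambda = 0.
Primal feasibility: A x = b.

This gives the KKT block system:
  [ Q   A^T ] [ x     ]   [-c ]
  [ A    0  ] [ lambda ] = [ b ]

Solving the linear system:
  x*      = (2.4808, -1.2788)
  lambda* = (-6.6154)
  f(x*)   = 34.9952

x* = (2.4808, -1.2788), lambda* = (-6.6154)


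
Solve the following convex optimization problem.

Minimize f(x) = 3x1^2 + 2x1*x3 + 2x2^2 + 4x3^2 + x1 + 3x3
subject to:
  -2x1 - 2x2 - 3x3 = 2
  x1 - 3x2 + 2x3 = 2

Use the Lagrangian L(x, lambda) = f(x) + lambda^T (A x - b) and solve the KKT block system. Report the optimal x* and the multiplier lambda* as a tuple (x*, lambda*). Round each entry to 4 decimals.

Form the Lagrangian:
  L(x, lambda) = (1/2) x^T Q x + c^T x + lambda^T (A x - b)
Stationarity (grad_x L = 0): Q x + c + A^T lambda = 0.
Primal feasibility: A x = b.

This gives the KKT block system:
  [ Q   A^T ] [ x     ]   [-c ]
  [ A    0  ] [ lambda ] = [ b ]

Solving the linear system:
  x*      = (0.0242, -0.7711, -0.1688)
  lambda* = (-0.0826, -0.9731)
  f(x*)   = 0.8146

x* = (0.0242, -0.7711, -0.1688), lambda* = (-0.0826, -0.9731)


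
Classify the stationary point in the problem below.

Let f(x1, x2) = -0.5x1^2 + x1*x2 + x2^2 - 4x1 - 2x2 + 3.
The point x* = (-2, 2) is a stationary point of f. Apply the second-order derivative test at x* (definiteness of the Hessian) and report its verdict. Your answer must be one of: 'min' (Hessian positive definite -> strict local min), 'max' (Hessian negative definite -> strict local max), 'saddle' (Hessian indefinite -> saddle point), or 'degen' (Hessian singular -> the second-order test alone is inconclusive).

Compute the Hessian H = grad^2 f:
  H = [[-1, 1], [1, 2]]
Verify stationarity: grad f(x*) = H x* + g = (0, 0).
Eigenvalues of H: -1.3028, 2.3028.
Eigenvalues have mixed signs, so H is indefinite -> x* is a saddle point.

saddle


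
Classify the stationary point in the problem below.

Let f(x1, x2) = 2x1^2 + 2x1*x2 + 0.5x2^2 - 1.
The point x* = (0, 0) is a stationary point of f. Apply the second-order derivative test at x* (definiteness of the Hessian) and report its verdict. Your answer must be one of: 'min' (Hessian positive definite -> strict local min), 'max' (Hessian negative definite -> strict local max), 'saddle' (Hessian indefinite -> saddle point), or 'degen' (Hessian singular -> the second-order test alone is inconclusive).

Compute the Hessian H = grad^2 f:
  H = [[4, 2], [2, 1]]
Verify stationarity: grad f(x*) = H x* + g = (0, 0).
Eigenvalues of H: 0, 5.
H has a zero eigenvalue (singular; positive semidefinite but not definite), so H is neither positive definite, negative definite, nor indefinite. The second-order test alone is inconclusive -> degen.
(Indeed, f is constant along the null direction of H through x*, so x* is not a strict local extremum.)

degen


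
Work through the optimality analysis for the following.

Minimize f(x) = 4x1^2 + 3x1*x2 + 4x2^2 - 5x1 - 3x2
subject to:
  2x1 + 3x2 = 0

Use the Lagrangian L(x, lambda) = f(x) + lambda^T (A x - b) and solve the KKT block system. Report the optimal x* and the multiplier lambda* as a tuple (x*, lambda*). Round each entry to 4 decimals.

Form the Lagrangian:
  L(x, lambda) = (1/2) x^T Q x + c^T x + lambda^T (A x - b)
Stationarity (grad_x L = 0): Q x + c + A^T lambda = 0.
Primal feasibility: A x = b.

This gives the KKT block system:
  [ Q   A^T ] [ x     ]   [-c ]
  [ A    0  ] [ lambda ] = [ b ]

Solving the linear system:
  x*      = (0.3971, -0.2647)
  lambda* = (1.3088)
  f(x*)   = -0.5956

x* = (0.3971, -0.2647), lambda* = (1.3088)


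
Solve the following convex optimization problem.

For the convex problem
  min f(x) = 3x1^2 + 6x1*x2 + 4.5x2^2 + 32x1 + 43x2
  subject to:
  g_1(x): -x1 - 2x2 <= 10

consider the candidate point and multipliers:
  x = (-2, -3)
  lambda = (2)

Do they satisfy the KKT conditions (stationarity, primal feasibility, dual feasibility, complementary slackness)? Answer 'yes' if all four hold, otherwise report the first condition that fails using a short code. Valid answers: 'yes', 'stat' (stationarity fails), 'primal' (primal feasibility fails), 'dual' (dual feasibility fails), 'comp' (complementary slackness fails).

Gradient of f: grad f(x) = Q x + c = (2, 4)
Constraint values g_i(x) = a_i^T x - b_i:
  g_1((-2, -3)) = -2
Stationarity residual: grad f(x) + sum_i lambda_i a_i = (0, 0)
  -> stationarity OK
Primal feasibility (all g_i <= 0): OK
Dual feasibility (all lambda_i >= 0): OK
Complementary slackness (lambda_i * g_i(x) = 0 for all i): FAILS

Verdict: the first failing condition is complementary_slackness -> comp.

comp


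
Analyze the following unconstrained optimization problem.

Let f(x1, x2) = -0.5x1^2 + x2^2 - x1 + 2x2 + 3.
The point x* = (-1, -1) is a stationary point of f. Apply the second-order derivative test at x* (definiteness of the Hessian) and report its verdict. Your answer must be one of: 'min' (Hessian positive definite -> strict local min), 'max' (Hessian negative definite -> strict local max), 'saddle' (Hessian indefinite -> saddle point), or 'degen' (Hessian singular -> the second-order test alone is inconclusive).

Compute the Hessian H = grad^2 f:
  H = [[-1, 0], [0, 2]]
Verify stationarity: grad f(x*) = H x* + g = (0, 0).
Eigenvalues of H: -1, 2.
Eigenvalues have mixed signs, so H is indefinite -> x* is a saddle point.

saddle


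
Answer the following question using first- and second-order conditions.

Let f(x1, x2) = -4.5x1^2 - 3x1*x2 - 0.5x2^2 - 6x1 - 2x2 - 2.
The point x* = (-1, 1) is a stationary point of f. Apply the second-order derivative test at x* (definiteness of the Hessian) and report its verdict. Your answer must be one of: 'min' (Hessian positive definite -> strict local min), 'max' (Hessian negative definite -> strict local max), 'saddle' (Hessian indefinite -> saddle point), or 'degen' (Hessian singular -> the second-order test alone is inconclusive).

Compute the Hessian H = grad^2 f:
  H = [[-9, -3], [-3, -1]]
Verify stationarity: grad f(x*) = H x* + g = (0, 0).
Eigenvalues of H: -10, 0.
H has a zero eigenvalue (singular; negative semidefinite but not definite), so H is neither positive definite, negative definite, nor indefinite. The second-order test alone is inconclusive -> degen.
(Indeed, f is constant along the null direction of H through x*, so x* is not a strict local extremum.)

degen


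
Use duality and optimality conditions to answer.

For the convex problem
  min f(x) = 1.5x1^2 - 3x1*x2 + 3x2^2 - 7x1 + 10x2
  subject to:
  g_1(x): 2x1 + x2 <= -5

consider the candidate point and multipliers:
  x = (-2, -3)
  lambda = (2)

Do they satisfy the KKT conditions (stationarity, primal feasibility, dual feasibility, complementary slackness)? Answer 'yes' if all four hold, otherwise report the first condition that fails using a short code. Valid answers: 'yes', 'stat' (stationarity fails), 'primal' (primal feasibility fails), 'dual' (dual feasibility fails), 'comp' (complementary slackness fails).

Gradient of f: grad f(x) = Q x + c = (-4, -2)
Constraint values g_i(x) = a_i^T x - b_i:
  g_1((-2, -3)) = -2
Stationarity residual: grad f(x) + sum_i lambda_i a_i = (0, 0)
  -> stationarity OK
Primal feasibility (all g_i <= 0): OK
Dual feasibility (all lambda_i >= 0): OK
Complementary slackness (lambda_i * g_i(x) = 0 for all i): FAILS

Verdict: the first failing condition is complementary_slackness -> comp.

comp


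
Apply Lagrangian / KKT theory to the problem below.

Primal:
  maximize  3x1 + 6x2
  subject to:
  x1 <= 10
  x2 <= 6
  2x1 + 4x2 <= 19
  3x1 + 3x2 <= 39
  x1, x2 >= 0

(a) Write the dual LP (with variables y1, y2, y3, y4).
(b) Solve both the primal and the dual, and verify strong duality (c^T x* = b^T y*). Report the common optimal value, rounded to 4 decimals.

The standard primal-dual pair for 'max c^T x s.t. A x <= b, x >= 0' is:
  Dual:  min b^T y  s.t.  A^T y >= c,  y >= 0.

So the dual LP is:
  minimize  10y1 + 6y2 + 19y3 + 39y4
  subject to:
    y1 + 2y3 + 3y4 >= 3
    y2 + 4y3 + 3y4 >= 6
    y1, y2, y3, y4 >= 0

Solving the primal: x* = (9.5, 0).
  primal value c^T x* = 28.5.
Solving the dual: y* = (0, 0, 1.5, 0).
  dual value b^T y* = 28.5.
Strong duality: c^T x* = b^T y*. Confirmed.

28.5


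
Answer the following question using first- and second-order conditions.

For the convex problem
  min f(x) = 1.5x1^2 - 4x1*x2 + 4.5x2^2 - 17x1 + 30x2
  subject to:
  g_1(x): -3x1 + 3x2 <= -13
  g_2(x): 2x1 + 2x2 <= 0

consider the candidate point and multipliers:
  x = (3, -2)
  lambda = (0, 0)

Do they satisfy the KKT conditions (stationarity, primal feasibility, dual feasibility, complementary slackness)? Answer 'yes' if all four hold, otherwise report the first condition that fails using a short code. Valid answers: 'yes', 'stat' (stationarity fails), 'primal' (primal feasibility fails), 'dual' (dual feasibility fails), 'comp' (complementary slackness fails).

Gradient of f: grad f(x) = Q x + c = (0, 0)
Constraint values g_i(x) = a_i^T x - b_i:
  g_1((3, -2)) = -2
  g_2((3, -2)) = 2
Stationarity residual: grad f(x) + sum_i lambda_i a_i = (0, 0)
  -> stationarity OK
Primal feasibility (all g_i <= 0): FAILS
Dual feasibility (all lambda_i >= 0): OK
Complementary slackness (lambda_i * g_i(x) = 0 for all i): OK

Verdict: the first failing condition is primal_feasibility -> primal.

primal


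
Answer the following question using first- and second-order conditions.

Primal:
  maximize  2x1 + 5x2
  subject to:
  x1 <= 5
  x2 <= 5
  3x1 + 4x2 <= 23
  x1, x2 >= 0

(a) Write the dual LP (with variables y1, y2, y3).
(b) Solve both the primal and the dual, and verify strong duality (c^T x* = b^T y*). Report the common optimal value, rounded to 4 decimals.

The standard primal-dual pair for 'max c^T x s.t. A x <= b, x >= 0' is:
  Dual:  min b^T y  s.t.  A^T y >= c,  y >= 0.

So the dual LP is:
  minimize  5y1 + 5y2 + 23y3
  subject to:
    y1 + 3y3 >= 2
    y2 + 4y3 >= 5
    y1, y2, y3 >= 0

Solving the primal: x* = (1, 5).
  primal value c^T x* = 27.
Solving the dual: y* = (0, 2.3333, 0.6667).
  dual value b^T y* = 27.
Strong duality: c^T x* = b^T y*. Confirmed.

27


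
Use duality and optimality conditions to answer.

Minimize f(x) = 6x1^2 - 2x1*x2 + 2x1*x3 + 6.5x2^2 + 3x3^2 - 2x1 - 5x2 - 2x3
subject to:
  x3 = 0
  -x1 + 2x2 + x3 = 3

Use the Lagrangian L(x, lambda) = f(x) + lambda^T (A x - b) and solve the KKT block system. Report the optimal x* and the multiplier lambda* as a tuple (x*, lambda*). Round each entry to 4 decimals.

Form the Lagrangian:
  L(x, lambda) = (1/2) x^T Q x + c^T x + lambda^T (A x - b)
Stationarity (grad_x L = 0): Q x + c + A^T lambda = 0.
Primal feasibility: A x = b.

This gives the KKT block system:
  [ Q   A^T ] [ x     ]   [-c ]
  [ A    0  ] [ lambda ] = [ b ]

Solving the linear system:
  x*      = (-0.1698, 1.4151, 0)
  lambda* = (9.2075, -6.8679)
  f(x*)   = 6.934

x* = (-0.1698, 1.4151, 0), lambda* = (9.2075, -6.8679)


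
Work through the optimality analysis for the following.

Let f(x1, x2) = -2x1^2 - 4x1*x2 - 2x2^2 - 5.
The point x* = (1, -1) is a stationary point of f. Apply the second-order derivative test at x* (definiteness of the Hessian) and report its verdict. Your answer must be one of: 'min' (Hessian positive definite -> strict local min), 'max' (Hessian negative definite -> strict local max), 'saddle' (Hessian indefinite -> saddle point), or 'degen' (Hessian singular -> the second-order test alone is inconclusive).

Compute the Hessian H = grad^2 f:
  H = [[-4, -4], [-4, -4]]
Verify stationarity: grad f(x*) = H x* + g = (0, 0).
Eigenvalues of H: -8, 0.
H has a zero eigenvalue (singular; negative semidefinite but not definite), so H is neither positive definite, negative definite, nor indefinite. The second-order test alone is inconclusive -> degen.
(Indeed, f is constant along the null direction of H through x*, so x* is not a strict local extremum.)

degen


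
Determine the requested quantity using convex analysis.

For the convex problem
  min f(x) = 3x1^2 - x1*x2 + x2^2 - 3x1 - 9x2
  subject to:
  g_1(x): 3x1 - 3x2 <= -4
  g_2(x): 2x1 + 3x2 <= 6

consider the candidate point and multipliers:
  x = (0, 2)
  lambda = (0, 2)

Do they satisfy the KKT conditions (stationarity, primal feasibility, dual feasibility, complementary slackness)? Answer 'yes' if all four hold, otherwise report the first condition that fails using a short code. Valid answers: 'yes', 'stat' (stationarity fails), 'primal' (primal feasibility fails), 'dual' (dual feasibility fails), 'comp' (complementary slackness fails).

Gradient of f: grad f(x) = Q x + c = (-5, -5)
Constraint values g_i(x) = a_i^T x - b_i:
  g_1((0, 2)) = -2
  g_2((0, 2)) = 0
Stationarity residual: grad f(x) + sum_i lambda_i a_i = (-1, 1)
  -> stationarity FAILS
Primal feasibility (all g_i <= 0): OK
Dual feasibility (all lambda_i >= 0): OK
Complementary slackness (lambda_i * g_i(x) = 0 for all i): OK

Verdict: the first failing condition is stationarity -> stat.

stat


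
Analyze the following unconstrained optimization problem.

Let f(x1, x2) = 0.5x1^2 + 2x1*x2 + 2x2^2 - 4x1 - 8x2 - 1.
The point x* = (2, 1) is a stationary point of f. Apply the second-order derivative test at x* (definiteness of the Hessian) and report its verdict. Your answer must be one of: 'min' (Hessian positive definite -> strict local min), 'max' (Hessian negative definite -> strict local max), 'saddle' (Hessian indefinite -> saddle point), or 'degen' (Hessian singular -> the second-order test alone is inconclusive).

Compute the Hessian H = grad^2 f:
  H = [[1, 2], [2, 4]]
Verify stationarity: grad f(x*) = H x* + g = (0, 0).
Eigenvalues of H: 0, 5.
H has a zero eigenvalue (singular; positive semidefinite but not definite), so H is neither positive definite, negative definite, nor indefinite. The second-order test alone is inconclusive -> degen.
(Indeed, f is constant along the null direction of H through x*, so x* is not a strict local extremum.)

degen


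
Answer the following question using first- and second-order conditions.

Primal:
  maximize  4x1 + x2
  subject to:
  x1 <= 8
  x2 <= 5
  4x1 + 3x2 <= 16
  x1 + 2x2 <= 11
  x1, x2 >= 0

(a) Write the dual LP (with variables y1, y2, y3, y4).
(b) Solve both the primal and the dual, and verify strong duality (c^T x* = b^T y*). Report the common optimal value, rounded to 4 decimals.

The standard primal-dual pair for 'max c^T x s.t. A x <= b, x >= 0' is:
  Dual:  min b^T y  s.t.  A^T y >= c,  y >= 0.

So the dual LP is:
  minimize  8y1 + 5y2 + 16y3 + 11y4
  subject to:
    y1 + 4y3 + y4 >= 4
    y2 + 3y3 + 2y4 >= 1
    y1, y2, y3, y4 >= 0

Solving the primal: x* = (4, 0).
  primal value c^T x* = 16.
Solving the dual: y* = (0, 0, 1, 0).
  dual value b^T y* = 16.
Strong duality: c^T x* = b^T y*. Confirmed.

16


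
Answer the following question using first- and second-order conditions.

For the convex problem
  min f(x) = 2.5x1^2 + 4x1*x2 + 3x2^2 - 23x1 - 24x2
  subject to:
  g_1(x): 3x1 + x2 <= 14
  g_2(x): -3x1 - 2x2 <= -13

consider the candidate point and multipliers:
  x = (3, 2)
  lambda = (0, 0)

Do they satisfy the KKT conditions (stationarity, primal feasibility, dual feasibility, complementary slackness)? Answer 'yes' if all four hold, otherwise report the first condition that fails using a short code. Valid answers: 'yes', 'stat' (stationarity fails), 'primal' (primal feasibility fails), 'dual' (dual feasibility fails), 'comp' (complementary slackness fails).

Gradient of f: grad f(x) = Q x + c = (0, 0)
Constraint values g_i(x) = a_i^T x - b_i:
  g_1((3, 2)) = -3
  g_2((3, 2)) = 0
Stationarity residual: grad f(x) + sum_i lambda_i a_i = (0, 0)
  -> stationarity OK
Primal feasibility (all g_i <= 0): OK
Dual feasibility (all lambda_i >= 0): OK
Complementary slackness (lambda_i * g_i(x) = 0 for all i): OK

Verdict: yes, KKT holds.

yes


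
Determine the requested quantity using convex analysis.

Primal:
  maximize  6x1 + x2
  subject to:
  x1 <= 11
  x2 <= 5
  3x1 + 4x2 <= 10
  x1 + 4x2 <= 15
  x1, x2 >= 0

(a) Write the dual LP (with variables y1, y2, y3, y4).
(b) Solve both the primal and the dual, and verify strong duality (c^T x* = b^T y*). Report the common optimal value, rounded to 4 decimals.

The standard primal-dual pair for 'max c^T x s.t. A x <= b, x >= 0' is:
  Dual:  min b^T y  s.t.  A^T y >= c,  y >= 0.

So the dual LP is:
  minimize  11y1 + 5y2 + 10y3 + 15y4
  subject to:
    y1 + 3y3 + y4 >= 6
    y2 + 4y3 + 4y4 >= 1
    y1, y2, y3, y4 >= 0

Solving the primal: x* = (3.3333, 0).
  primal value c^T x* = 20.
Solving the dual: y* = (0, 0, 2, 0).
  dual value b^T y* = 20.
Strong duality: c^T x* = b^T y*. Confirmed.

20


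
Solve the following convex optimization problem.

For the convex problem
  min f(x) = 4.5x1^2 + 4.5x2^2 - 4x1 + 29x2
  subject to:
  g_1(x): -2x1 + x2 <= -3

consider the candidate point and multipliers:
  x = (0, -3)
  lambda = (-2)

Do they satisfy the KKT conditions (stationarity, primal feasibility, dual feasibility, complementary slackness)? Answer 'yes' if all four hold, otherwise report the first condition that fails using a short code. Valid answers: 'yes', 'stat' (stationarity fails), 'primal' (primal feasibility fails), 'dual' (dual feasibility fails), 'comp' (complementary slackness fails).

Gradient of f: grad f(x) = Q x + c = (-4, 2)
Constraint values g_i(x) = a_i^T x - b_i:
  g_1((0, -3)) = 0
Stationarity residual: grad f(x) + sum_i lambda_i a_i = (0, 0)
  -> stationarity OK
Primal feasibility (all g_i <= 0): OK
Dual feasibility (all lambda_i >= 0): FAILS
Complementary slackness (lambda_i * g_i(x) = 0 for all i): OK

Verdict: the first failing condition is dual_feasibility -> dual.

dual


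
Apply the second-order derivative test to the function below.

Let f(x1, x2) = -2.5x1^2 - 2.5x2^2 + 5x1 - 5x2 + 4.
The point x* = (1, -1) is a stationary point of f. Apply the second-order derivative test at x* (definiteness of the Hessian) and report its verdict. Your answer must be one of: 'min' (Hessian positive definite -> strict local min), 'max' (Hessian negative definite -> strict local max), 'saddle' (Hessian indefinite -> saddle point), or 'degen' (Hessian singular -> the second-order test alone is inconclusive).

Compute the Hessian H = grad^2 f:
  H = [[-5, 0], [0, -5]]
Verify stationarity: grad f(x*) = H x* + g = (0, 0).
Eigenvalues of H: -5, -5.
Both eigenvalues < 0, so H is negative definite -> x* is a strict local max.

max


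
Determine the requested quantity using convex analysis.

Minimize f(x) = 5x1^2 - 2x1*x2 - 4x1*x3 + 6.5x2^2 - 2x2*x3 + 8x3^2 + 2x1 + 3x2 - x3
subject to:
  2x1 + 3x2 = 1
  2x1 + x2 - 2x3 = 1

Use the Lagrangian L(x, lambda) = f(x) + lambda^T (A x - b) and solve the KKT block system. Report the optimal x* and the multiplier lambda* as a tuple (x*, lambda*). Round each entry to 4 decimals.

Form the Lagrangian:
  L(x, lambda) = (1/2) x^T Q x + c^T x + lambda^T (A x - b)
Stationarity (grad_x L = 0): Q x + c + A^T lambda = 0.
Primal feasibility: A x = b.

This gives the KKT block system:
  [ Q   A^T ] [ x     ]   [-c ]
  [ A    0  ] [ lambda ] = [ b ]

Solving the linear system:
  x*      = (0.3333, 0.1111, -0.1111)
  lambda* = (-0.6111, -2.1667)
  f(x*)   = 1.9444

x* = (0.3333, 0.1111, -0.1111), lambda* = (-0.6111, -2.1667)


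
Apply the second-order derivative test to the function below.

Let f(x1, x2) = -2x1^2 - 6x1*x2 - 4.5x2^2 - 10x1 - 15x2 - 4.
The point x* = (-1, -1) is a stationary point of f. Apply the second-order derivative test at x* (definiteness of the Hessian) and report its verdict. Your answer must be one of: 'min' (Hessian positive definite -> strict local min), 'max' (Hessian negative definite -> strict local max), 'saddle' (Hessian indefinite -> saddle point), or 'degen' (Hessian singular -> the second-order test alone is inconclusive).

Compute the Hessian H = grad^2 f:
  H = [[-4, -6], [-6, -9]]
Verify stationarity: grad f(x*) = H x* + g = (0, 0).
Eigenvalues of H: -13, 0.
H has a zero eigenvalue (singular; negative semidefinite but not definite), so H is neither positive definite, negative definite, nor indefinite. The second-order test alone is inconclusive -> degen.
(Indeed, f is constant along the null direction of H through x*, so x* is not a strict local extremum.)

degen


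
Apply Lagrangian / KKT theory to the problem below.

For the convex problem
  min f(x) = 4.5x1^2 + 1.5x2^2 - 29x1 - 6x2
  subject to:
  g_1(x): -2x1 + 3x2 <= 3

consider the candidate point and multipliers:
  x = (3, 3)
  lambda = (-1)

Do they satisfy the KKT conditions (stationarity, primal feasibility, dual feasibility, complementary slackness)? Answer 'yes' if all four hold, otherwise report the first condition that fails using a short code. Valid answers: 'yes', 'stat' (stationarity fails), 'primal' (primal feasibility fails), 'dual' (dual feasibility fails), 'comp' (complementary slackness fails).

Gradient of f: grad f(x) = Q x + c = (-2, 3)
Constraint values g_i(x) = a_i^T x - b_i:
  g_1((3, 3)) = 0
Stationarity residual: grad f(x) + sum_i lambda_i a_i = (0, 0)
  -> stationarity OK
Primal feasibility (all g_i <= 0): OK
Dual feasibility (all lambda_i >= 0): FAILS
Complementary slackness (lambda_i * g_i(x) = 0 for all i): OK

Verdict: the first failing condition is dual_feasibility -> dual.

dual


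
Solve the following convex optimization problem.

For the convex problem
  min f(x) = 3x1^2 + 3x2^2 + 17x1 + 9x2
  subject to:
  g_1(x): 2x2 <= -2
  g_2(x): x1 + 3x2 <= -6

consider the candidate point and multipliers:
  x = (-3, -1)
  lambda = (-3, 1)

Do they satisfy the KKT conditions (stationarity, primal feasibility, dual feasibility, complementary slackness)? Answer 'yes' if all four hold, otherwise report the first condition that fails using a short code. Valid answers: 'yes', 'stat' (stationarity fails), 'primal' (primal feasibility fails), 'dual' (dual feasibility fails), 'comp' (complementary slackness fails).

Gradient of f: grad f(x) = Q x + c = (-1, 3)
Constraint values g_i(x) = a_i^T x - b_i:
  g_1((-3, -1)) = 0
  g_2((-3, -1)) = 0
Stationarity residual: grad f(x) + sum_i lambda_i a_i = (0, 0)
  -> stationarity OK
Primal feasibility (all g_i <= 0): OK
Dual feasibility (all lambda_i >= 0): FAILS
Complementary slackness (lambda_i * g_i(x) = 0 for all i): OK

Verdict: the first failing condition is dual_feasibility -> dual.

dual


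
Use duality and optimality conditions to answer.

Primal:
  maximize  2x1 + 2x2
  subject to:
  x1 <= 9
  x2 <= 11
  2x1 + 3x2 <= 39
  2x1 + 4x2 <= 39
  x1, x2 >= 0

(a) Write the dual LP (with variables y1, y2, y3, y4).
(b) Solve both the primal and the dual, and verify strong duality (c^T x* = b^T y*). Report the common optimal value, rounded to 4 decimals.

The standard primal-dual pair for 'max c^T x s.t. A x <= b, x >= 0' is:
  Dual:  min b^T y  s.t.  A^T y >= c,  y >= 0.

So the dual LP is:
  minimize  9y1 + 11y2 + 39y3 + 39y4
  subject to:
    y1 + 2y3 + 2y4 >= 2
    y2 + 3y3 + 4y4 >= 2
    y1, y2, y3, y4 >= 0

Solving the primal: x* = (9, 5.25).
  primal value c^T x* = 28.5.
Solving the dual: y* = (1, 0, 0, 0.5).
  dual value b^T y* = 28.5.
Strong duality: c^T x* = b^T y*. Confirmed.

28.5


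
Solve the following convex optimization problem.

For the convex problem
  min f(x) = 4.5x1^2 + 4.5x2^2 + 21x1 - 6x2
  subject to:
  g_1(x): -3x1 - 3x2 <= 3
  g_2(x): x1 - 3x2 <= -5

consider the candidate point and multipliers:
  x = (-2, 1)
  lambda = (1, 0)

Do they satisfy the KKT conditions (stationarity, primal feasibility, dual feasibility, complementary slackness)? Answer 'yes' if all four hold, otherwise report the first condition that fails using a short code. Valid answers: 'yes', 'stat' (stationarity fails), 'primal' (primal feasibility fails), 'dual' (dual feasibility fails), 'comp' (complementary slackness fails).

Gradient of f: grad f(x) = Q x + c = (3, 3)
Constraint values g_i(x) = a_i^T x - b_i:
  g_1((-2, 1)) = 0
  g_2((-2, 1)) = 0
Stationarity residual: grad f(x) + sum_i lambda_i a_i = (0, 0)
  -> stationarity OK
Primal feasibility (all g_i <= 0): OK
Dual feasibility (all lambda_i >= 0): OK
Complementary slackness (lambda_i * g_i(x) = 0 for all i): OK

Verdict: yes, KKT holds.

yes


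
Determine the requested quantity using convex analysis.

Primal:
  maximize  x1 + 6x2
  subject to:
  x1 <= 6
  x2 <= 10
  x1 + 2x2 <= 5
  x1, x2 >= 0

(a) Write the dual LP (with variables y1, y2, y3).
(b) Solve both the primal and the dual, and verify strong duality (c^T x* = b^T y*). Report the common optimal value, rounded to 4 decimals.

The standard primal-dual pair for 'max c^T x s.t. A x <= b, x >= 0' is:
  Dual:  min b^T y  s.t.  A^T y >= c,  y >= 0.

So the dual LP is:
  minimize  6y1 + 10y2 + 5y3
  subject to:
    y1 + y3 >= 1
    y2 + 2y3 >= 6
    y1, y2, y3 >= 0

Solving the primal: x* = (0, 2.5).
  primal value c^T x* = 15.
Solving the dual: y* = (0, 0, 3).
  dual value b^T y* = 15.
Strong duality: c^T x* = b^T y*. Confirmed.

15


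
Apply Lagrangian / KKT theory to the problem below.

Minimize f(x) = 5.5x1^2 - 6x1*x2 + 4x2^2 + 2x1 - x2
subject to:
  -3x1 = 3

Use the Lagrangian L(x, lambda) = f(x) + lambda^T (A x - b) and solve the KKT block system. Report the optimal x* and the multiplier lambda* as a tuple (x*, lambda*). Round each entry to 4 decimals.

Form the Lagrangian:
  L(x, lambda) = (1/2) x^T Q x + c^T x + lambda^T (A x - b)
Stationarity (grad_x L = 0): Q x + c + A^T lambda = 0.
Primal feasibility: A x = b.

This gives the KKT block system:
  [ Q   A^T ] [ x     ]   [-c ]
  [ A    0  ] [ lambda ] = [ b ]

Solving the linear system:
  x*      = (-1, -0.625)
  lambda* = (-1.75)
  f(x*)   = 1.9375

x* = (-1, -0.625), lambda* = (-1.75)


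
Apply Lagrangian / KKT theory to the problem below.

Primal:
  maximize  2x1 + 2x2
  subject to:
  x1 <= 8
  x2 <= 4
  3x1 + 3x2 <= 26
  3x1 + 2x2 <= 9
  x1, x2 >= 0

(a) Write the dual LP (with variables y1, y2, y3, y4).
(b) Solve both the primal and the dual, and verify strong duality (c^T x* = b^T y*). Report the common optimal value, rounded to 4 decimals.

The standard primal-dual pair for 'max c^T x s.t. A x <= b, x >= 0' is:
  Dual:  min b^T y  s.t.  A^T y >= c,  y >= 0.

So the dual LP is:
  minimize  8y1 + 4y2 + 26y3 + 9y4
  subject to:
    y1 + 3y3 + 3y4 >= 2
    y2 + 3y3 + 2y4 >= 2
    y1, y2, y3, y4 >= 0

Solving the primal: x* = (0.3333, 4).
  primal value c^T x* = 8.6667.
Solving the dual: y* = (0, 0.6667, 0, 0.6667).
  dual value b^T y* = 8.6667.
Strong duality: c^T x* = b^T y*. Confirmed.

8.6667


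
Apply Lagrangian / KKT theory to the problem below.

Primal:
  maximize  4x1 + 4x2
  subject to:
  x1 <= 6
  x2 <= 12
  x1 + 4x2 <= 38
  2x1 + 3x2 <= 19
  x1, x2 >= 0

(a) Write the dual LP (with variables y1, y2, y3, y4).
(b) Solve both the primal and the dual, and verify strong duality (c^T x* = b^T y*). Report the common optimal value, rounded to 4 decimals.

The standard primal-dual pair for 'max c^T x s.t. A x <= b, x >= 0' is:
  Dual:  min b^T y  s.t.  A^T y >= c,  y >= 0.

So the dual LP is:
  minimize  6y1 + 12y2 + 38y3 + 19y4
  subject to:
    y1 + y3 + 2y4 >= 4
    y2 + 4y3 + 3y4 >= 4
    y1, y2, y3, y4 >= 0

Solving the primal: x* = (6, 2.3333).
  primal value c^T x* = 33.3333.
Solving the dual: y* = (1.3333, 0, 0, 1.3333).
  dual value b^T y* = 33.3333.
Strong duality: c^T x* = b^T y*. Confirmed.

33.3333


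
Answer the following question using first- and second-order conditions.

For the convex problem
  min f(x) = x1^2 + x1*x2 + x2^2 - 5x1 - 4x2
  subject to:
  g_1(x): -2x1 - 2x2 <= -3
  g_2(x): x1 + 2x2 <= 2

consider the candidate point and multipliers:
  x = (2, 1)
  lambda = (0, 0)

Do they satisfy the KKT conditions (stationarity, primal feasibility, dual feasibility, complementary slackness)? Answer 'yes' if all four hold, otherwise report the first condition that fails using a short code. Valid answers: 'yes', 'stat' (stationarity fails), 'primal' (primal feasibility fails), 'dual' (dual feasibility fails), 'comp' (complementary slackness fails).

Gradient of f: grad f(x) = Q x + c = (0, 0)
Constraint values g_i(x) = a_i^T x - b_i:
  g_1((2, 1)) = -3
  g_2((2, 1)) = 2
Stationarity residual: grad f(x) + sum_i lambda_i a_i = (0, 0)
  -> stationarity OK
Primal feasibility (all g_i <= 0): FAILS
Dual feasibility (all lambda_i >= 0): OK
Complementary slackness (lambda_i * g_i(x) = 0 for all i): OK

Verdict: the first failing condition is primal_feasibility -> primal.

primal


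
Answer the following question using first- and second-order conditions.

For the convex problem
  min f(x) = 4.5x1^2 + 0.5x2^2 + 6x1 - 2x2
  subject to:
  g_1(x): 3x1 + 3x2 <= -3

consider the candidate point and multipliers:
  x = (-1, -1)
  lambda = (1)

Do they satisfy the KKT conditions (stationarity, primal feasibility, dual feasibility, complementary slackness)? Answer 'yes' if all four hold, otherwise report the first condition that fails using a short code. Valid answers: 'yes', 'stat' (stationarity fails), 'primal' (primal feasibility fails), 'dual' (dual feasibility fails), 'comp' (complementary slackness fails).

Gradient of f: grad f(x) = Q x + c = (-3, -3)
Constraint values g_i(x) = a_i^T x - b_i:
  g_1((-1, -1)) = -3
Stationarity residual: grad f(x) + sum_i lambda_i a_i = (0, 0)
  -> stationarity OK
Primal feasibility (all g_i <= 0): OK
Dual feasibility (all lambda_i >= 0): OK
Complementary slackness (lambda_i * g_i(x) = 0 for all i): FAILS

Verdict: the first failing condition is complementary_slackness -> comp.

comp


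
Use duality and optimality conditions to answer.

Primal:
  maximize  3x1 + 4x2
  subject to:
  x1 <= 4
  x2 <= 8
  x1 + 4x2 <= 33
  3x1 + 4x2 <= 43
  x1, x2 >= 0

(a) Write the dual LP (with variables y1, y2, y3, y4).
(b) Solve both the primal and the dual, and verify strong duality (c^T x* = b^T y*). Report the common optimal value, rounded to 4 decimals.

The standard primal-dual pair for 'max c^T x s.t. A x <= b, x >= 0' is:
  Dual:  min b^T y  s.t.  A^T y >= c,  y >= 0.

So the dual LP is:
  minimize  4y1 + 8y2 + 33y3 + 43y4
  subject to:
    y1 + y3 + 3y4 >= 3
    y2 + 4y3 + 4y4 >= 4
    y1, y2, y3, y4 >= 0

Solving the primal: x* = (4, 7.25).
  primal value c^T x* = 41.
Solving the dual: y* = (2, 0, 1, 0).
  dual value b^T y* = 41.
Strong duality: c^T x* = b^T y*. Confirmed.

41


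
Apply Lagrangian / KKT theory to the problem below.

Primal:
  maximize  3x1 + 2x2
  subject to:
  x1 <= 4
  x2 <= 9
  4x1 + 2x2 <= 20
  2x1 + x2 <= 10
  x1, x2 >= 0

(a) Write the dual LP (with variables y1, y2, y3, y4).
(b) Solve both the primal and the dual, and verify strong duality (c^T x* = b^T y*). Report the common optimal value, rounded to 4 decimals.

The standard primal-dual pair for 'max c^T x s.t. A x <= b, x >= 0' is:
  Dual:  min b^T y  s.t.  A^T y >= c,  y >= 0.

So the dual LP is:
  minimize  4y1 + 9y2 + 20y3 + 10y4
  subject to:
    y1 + 4y3 + 2y4 >= 3
    y2 + 2y3 + y4 >= 2
    y1, y2, y3, y4 >= 0

Solving the primal: x* = (0.5, 9).
  primal value c^T x* = 19.5.
Solving the dual: y* = (0, 0.5, 0.75, 0).
  dual value b^T y* = 19.5.
Strong duality: c^T x* = b^T y*. Confirmed.

19.5
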